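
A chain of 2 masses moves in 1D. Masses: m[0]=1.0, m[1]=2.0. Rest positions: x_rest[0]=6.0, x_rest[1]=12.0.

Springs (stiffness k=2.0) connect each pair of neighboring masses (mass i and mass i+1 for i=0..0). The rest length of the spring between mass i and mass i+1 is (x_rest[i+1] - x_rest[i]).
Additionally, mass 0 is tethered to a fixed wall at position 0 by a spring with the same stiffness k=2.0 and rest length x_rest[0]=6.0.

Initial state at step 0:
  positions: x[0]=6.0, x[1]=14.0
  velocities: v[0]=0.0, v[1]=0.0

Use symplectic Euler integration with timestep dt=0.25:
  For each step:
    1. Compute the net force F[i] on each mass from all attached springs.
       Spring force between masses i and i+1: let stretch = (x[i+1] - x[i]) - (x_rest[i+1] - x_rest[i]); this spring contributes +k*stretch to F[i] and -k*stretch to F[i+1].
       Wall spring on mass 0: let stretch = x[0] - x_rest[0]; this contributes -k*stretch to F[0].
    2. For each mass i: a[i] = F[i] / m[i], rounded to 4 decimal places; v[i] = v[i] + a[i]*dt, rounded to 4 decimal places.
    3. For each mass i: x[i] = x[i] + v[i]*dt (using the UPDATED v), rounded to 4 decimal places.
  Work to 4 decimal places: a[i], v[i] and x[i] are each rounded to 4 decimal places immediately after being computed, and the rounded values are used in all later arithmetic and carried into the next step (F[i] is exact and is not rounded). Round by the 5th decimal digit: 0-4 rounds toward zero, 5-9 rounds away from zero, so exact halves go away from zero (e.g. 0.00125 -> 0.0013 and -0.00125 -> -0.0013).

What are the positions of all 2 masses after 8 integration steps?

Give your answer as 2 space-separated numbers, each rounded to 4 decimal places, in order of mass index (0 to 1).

Step 0: x=[6.0000 14.0000] v=[0.0000 0.0000]
Step 1: x=[6.2500 13.8750] v=[1.0000 -0.5000]
Step 2: x=[6.6719 13.6484] v=[1.6875 -0.9063]
Step 3: x=[7.1319 13.3608] v=[1.8398 -1.1504]
Step 4: x=[7.4790 13.0589] v=[1.3883 -1.2076]
Step 5: x=[7.5887 12.7833] v=[0.4388 -1.1026]
Step 6: x=[7.3991 12.5580] v=[-0.7583 -0.9013]
Step 7: x=[6.9295 12.3853] v=[-1.8784 -0.6910]
Step 8: x=[6.2757 12.2466] v=[-2.6153 -0.5550]

Answer: 6.2757 12.2466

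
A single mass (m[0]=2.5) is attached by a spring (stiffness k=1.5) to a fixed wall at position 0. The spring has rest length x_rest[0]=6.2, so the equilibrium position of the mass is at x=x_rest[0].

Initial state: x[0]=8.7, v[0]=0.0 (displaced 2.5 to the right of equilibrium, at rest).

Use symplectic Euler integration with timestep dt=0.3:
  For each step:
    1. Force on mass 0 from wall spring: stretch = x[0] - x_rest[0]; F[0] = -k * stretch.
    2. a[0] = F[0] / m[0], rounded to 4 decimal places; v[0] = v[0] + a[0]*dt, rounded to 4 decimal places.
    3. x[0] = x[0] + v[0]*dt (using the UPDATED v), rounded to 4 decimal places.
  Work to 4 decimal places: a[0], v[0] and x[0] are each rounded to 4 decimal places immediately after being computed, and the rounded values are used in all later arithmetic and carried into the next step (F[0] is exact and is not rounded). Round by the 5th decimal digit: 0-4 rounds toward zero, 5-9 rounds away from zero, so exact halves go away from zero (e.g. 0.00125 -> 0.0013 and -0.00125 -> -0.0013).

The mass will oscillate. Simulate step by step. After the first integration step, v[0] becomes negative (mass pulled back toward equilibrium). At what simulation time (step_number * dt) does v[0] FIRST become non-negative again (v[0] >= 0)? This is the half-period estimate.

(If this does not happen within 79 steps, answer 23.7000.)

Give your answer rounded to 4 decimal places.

Step 0: x=[8.7000] v=[0.0000]
Step 1: x=[8.5650] v=[-0.4500]
Step 2: x=[8.3023] v=[-0.8757]
Step 3: x=[7.9261] v=[-1.2541]
Step 4: x=[7.4567] v=[-1.5648]
Step 5: x=[6.9194] v=[-1.7910]
Step 6: x=[6.3433] v=[-1.9205]
Step 7: x=[5.7594] v=[-1.9463]
Step 8: x=[5.1993] v=[-1.8670]
Step 9: x=[4.6932] v=[-1.6869]
Step 10: x=[4.2685] v=[-1.4157]
Step 11: x=[3.9481] v=[-1.0680]
Step 12: x=[3.7493] v=[-0.6627]
Step 13: x=[3.6828] v=[-0.2216]
Step 14: x=[3.7523] v=[0.2315]
First v>=0 after going negative at step 14, time=4.2000

Answer: 4.2000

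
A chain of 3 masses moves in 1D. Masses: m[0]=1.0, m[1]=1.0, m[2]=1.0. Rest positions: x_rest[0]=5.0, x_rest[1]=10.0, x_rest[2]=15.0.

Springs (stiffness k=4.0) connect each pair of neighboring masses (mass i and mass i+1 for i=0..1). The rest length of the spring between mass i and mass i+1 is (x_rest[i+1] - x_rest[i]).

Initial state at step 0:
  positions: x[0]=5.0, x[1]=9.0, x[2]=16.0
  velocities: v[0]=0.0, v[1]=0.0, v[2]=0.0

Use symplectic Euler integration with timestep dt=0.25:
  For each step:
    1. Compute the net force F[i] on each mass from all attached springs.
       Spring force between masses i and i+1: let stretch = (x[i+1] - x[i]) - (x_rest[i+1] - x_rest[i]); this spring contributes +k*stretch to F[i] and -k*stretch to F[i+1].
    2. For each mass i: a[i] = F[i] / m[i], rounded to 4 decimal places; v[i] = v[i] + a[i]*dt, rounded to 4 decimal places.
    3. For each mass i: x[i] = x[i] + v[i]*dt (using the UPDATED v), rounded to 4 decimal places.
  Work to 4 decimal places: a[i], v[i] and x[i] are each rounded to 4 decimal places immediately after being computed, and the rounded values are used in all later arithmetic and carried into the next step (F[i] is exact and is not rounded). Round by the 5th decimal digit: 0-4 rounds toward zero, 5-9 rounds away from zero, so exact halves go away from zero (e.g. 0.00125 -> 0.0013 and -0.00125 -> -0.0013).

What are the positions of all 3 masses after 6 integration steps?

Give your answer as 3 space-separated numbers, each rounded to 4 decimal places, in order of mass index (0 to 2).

Answer: 6.0079 9.0067 14.9857

Derivation:
Step 0: x=[5.0000 9.0000 16.0000] v=[0.0000 0.0000 0.0000]
Step 1: x=[4.7500 9.7500 15.5000] v=[-1.0000 3.0000 -2.0000]
Step 2: x=[4.5000 10.6875 14.8125] v=[-1.0000 3.7500 -2.7500]
Step 3: x=[4.5469 11.1094 14.3438] v=[0.1875 1.6875 -1.8750]
Step 4: x=[4.9844 10.6993 14.3165] v=[1.7500 -1.6406 -0.1094]
Step 5: x=[5.6006 9.7647 14.6349] v=[2.4649 -3.7383 1.2734]
Step 6: x=[6.0079 9.0067 14.9857] v=[1.6290 -3.0322 1.4032]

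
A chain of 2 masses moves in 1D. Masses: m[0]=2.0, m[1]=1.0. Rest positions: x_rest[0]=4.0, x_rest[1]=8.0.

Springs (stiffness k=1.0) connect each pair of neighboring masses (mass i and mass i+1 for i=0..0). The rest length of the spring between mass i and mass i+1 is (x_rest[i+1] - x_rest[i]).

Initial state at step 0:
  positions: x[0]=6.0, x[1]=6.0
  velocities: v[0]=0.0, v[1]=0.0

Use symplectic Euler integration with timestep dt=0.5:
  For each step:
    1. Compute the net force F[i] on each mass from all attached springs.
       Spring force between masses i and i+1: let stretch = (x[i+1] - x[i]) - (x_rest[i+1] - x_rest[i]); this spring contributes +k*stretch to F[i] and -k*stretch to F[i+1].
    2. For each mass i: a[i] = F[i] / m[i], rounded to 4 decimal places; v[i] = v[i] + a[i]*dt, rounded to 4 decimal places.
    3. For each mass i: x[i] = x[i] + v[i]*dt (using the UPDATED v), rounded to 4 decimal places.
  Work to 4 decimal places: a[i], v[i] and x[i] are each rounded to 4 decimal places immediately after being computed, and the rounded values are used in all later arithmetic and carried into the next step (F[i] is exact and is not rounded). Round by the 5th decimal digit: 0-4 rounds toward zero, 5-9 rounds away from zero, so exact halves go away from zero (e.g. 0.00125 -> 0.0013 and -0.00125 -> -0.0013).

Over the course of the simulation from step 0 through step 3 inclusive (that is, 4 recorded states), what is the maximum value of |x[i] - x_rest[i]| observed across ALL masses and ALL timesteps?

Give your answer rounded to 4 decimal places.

Answer: 2.2657

Derivation:
Step 0: x=[6.0000 6.0000] v=[0.0000 0.0000]
Step 1: x=[5.5000 7.0000] v=[-1.0000 2.0000]
Step 2: x=[4.6875 8.6250] v=[-1.6250 3.2500]
Step 3: x=[3.8672 10.2657] v=[-1.6407 3.2813]
Max displacement = 2.2657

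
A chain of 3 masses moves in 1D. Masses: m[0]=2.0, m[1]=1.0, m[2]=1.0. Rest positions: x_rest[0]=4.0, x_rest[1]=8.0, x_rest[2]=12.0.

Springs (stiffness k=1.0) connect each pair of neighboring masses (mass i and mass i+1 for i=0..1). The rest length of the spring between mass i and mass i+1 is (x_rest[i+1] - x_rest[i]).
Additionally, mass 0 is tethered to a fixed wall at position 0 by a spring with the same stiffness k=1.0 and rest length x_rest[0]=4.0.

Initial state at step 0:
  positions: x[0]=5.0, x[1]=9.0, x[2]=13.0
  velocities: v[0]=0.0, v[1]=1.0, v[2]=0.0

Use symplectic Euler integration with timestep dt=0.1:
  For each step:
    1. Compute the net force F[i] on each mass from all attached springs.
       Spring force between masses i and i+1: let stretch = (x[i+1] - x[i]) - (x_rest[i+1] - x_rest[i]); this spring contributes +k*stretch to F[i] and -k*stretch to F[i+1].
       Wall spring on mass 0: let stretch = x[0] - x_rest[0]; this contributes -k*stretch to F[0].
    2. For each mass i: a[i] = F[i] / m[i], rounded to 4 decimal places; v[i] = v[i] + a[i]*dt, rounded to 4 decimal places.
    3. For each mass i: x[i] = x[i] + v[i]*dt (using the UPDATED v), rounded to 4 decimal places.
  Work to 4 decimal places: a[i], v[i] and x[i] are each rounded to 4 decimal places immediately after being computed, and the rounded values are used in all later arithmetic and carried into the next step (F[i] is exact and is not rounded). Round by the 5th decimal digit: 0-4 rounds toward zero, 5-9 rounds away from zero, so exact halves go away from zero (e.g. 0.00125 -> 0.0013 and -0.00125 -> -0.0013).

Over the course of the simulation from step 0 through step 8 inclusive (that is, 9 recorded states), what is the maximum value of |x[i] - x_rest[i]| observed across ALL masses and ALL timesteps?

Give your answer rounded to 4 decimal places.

Step 0: x=[5.0000 9.0000 13.0000] v=[0.0000 1.0000 0.0000]
Step 1: x=[4.9950 9.1000 13.0000] v=[-0.0500 1.0000 0.0000]
Step 2: x=[4.9856 9.1980 13.0010] v=[-0.0945 0.9795 0.0100]
Step 3: x=[4.9723 9.2919 13.0040] v=[-0.1332 0.9386 0.0297]
Step 4: x=[4.9557 9.3797 13.0099] v=[-0.1658 0.8779 0.0585]
Step 5: x=[4.9365 9.4596 13.0195] v=[-0.1924 0.7985 0.0955]
Step 6: x=[4.9152 9.5298 13.0335] v=[-0.2131 0.7022 0.1395]
Step 7: x=[4.8924 9.5889 13.0524] v=[-0.2281 0.5911 0.1891]
Step 8: x=[4.8686 9.6357 13.0767] v=[-0.2379 0.4678 0.2428]
Max displacement = 1.6357

Answer: 1.6357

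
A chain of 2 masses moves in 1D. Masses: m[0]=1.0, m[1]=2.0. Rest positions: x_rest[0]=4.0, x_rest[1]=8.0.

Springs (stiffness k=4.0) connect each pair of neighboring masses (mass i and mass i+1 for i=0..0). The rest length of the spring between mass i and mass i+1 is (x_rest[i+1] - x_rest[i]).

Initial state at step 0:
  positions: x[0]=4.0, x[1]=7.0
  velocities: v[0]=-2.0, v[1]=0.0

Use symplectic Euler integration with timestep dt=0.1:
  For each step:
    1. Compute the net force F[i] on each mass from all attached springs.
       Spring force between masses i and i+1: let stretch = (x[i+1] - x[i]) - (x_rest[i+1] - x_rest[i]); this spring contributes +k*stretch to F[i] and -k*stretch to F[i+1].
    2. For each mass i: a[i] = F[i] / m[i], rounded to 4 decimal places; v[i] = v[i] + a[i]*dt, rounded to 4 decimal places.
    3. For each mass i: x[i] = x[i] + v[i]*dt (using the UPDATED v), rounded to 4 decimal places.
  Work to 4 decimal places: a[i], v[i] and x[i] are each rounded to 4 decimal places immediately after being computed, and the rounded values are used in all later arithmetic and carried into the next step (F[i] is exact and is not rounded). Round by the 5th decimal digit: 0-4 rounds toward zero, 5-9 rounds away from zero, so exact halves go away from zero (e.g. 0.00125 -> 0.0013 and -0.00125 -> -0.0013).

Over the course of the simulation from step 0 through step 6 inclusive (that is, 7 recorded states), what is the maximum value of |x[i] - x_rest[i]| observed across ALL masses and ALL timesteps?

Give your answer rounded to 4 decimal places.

Answer: 1.6295

Derivation:
Step 0: x=[4.0000 7.0000] v=[-2.0000 0.0000]
Step 1: x=[3.7600 7.0200] v=[-2.4000 0.2000]
Step 2: x=[3.4904 7.0548] v=[-2.6960 0.3480]
Step 3: x=[3.2034 7.0983] v=[-2.8702 0.4351]
Step 4: x=[2.9122 7.1439] v=[-2.9122 0.4561]
Step 5: x=[2.6303 7.1849] v=[-2.8195 0.4098]
Step 6: x=[2.3705 7.2148] v=[-2.5977 0.2989]
Max displacement = 1.6295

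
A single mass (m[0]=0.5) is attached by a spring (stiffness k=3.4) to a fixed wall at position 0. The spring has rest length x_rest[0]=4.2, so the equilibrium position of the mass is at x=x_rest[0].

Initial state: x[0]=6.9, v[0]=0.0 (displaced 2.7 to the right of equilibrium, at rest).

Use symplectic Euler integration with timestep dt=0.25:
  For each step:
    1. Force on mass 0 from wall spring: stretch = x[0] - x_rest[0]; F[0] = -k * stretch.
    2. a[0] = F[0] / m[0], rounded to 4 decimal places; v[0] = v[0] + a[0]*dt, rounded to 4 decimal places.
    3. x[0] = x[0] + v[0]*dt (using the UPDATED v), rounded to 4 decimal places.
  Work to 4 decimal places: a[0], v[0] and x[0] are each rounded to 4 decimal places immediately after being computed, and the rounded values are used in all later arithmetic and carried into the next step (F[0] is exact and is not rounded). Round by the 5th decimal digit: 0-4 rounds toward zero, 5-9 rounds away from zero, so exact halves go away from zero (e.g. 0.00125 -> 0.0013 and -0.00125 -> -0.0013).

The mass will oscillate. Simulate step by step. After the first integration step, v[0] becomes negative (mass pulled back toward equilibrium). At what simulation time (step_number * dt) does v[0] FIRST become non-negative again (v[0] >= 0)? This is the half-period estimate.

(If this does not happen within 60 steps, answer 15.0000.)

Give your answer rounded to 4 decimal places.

Answer: 1.2500

Derivation:
Step 0: x=[6.9000] v=[0.0000]
Step 1: x=[5.7525] v=[-4.5900]
Step 2: x=[3.9452] v=[-7.2293]
Step 3: x=[2.2462] v=[-6.7962]
Step 4: x=[1.3775] v=[-3.4748]
Step 5: x=[1.7084] v=[1.3235]
First v>=0 after going negative at step 5, time=1.2500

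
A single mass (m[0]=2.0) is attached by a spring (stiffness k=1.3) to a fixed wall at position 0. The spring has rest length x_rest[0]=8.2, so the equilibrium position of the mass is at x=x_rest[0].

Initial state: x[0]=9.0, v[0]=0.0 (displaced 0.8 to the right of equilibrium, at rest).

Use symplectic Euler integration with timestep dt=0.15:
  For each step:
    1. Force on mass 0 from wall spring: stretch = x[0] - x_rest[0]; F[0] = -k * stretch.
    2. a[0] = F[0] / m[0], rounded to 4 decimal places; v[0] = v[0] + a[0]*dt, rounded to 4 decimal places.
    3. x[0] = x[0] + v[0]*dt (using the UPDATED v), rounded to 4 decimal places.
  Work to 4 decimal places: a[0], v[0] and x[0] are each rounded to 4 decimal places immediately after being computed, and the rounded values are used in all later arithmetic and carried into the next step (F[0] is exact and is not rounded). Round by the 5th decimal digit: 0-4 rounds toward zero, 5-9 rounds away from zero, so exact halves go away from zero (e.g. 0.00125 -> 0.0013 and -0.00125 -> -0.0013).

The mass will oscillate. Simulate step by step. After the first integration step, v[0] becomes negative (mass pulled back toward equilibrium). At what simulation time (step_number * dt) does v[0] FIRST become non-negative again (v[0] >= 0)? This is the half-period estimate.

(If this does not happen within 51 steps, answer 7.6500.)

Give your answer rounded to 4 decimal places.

Step 0: x=[9.0000] v=[0.0000]
Step 1: x=[8.9883] v=[-0.0780]
Step 2: x=[8.9651] v=[-0.1549]
Step 3: x=[8.9307] v=[-0.2295]
Step 4: x=[8.8856] v=[-0.3008]
Step 5: x=[8.8305] v=[-0.3676]
Step 6: x=[8.7661] v=[-0.4291]
Step 7: x=[8.6935] v=[-0.4843]
Step 8: x=[8.6136] v=[-0.5324]
Step 9: x=[8.5277] v=[-0.5727]
Step 10: x=[8.4370] v=[-0.6047]
Step 11: x=[8.3428] v=[-0.6278]
Step 12: x=[8.2465] v=[-0.6417]
Step 13: x=[8.1496] v=[-0.6462]
Step 14: x=[8.0534] v=[-0.6413]
Step 15: x=[7.9594] v=[-0.6270]
Step 16: x=[7.8689] v=[-0.6035]
Step 17: x=[7.7832] v=[-0.5712]
Step 18: x=[7.7036] v=[-0.5306]
Step 19: x=[7.6313] v=[-0.4822]
Step 20: x=[7.5673] v=[-0.4267]
Step 21: x=[7.5126] v=[-0.3650]
Step 22: x=[7.4679] v=[-0.2980]
Step 23: x=[7.4339] v=[-0.2266]
Step 24: x=[7.4111] v=[-0.1519]
Step 25: x=[7.3999] v=[-0.0750]
Step 26: x=[7.4004] v=[0.0030]
First v>=0 after going negative at step 26, time=3.9000

Answer: 3.9000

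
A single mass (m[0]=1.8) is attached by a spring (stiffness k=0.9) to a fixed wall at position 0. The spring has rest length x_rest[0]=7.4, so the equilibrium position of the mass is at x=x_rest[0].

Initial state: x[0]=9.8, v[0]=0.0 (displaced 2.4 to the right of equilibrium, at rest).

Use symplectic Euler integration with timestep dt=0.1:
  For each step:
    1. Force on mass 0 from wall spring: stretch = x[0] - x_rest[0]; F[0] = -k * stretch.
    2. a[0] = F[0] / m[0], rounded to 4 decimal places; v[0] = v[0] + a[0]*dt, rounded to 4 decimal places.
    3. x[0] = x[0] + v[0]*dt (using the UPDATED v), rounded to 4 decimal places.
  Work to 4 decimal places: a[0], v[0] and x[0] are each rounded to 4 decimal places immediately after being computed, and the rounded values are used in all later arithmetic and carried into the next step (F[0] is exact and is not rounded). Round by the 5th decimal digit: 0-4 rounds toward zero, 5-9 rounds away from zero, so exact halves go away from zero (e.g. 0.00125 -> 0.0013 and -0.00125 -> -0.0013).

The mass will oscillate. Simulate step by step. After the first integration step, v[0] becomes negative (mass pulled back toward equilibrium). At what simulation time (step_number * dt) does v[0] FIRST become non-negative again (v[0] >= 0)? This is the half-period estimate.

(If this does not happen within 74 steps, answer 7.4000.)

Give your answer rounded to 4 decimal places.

Step 0: x=[9.8000] v=[0.0000]
Step 1: x=[9.7880] v=[-0.1200]
Step 2: x=[9.7641] v=[-0.2394]
Step 3: x=[9.7283] v=[-0.3576]
Step 4: x=[9.6809] v=[-0.4740]
Step 5: x=[9.6221] v=[-0.5881]
Step 6: x=[9.5522] v=[-0.6992]
Step 7: x=[9.4715] v=[-0.8068]
Step 8: x=[9.3805] v=[-0.9104]
Step 9: x=[9.2796] v=[-1.0094]
Step 10: x=[9.1693] v=[-1.1034]
Step 11: x=[9.0501] v=[-1.1919]
Step 12: x=[8.9227] v=[-1.2744]
Step 13: x=[8.7877] v=[-1.3505]
Step 14: x=[8.6457] v=[-1.4199]
Step 15: x=[8.4975] v=[-1.4822]
Step 16: x=[8.3438] v=[-1.5371]
Step 17: x=[8.1854] v=[-1.5843]
Step 18: x=[8.0230] v=[-1.6236]
Step 19: x=[7.8575] v=[-1.6548]
Step 20: x=[7.6897] v=[-1.6777]
Step 21: x=[7.5205] v=[-1.6922]
Step 22: x=[7.3507] v=[-1.6982]
Step 23: x=[7.1811] v=[-1.6957]
Step 24: x=[7.0126] v=[-1.6848]
Step 25: x=[6.8461] v=[-1.6654]
Step 26: x=[6.6823] v=[-1.6377]
Step 27: x=[6.5221] v=[-1.6018]
Step 28: x=[6.3663] v=[-1.5579]
Step 29: x=[6.2157] v=[-1.5062]
Step 30: x=[6.0710] v=[-1.4470]
Step 31: x=[5.9329] v=[-1.3806]
Step 32: x=[5.8022] v=[-1.3072]
Step 33: x=[5.6795] v=[-1.2273]
Step 34: x=[5.5654] v=[-1.1413]
Step 35: x=[5.4604] v=[-1.0496]
Step 36: x=[5.3651] v=[-0.9526]
Step 37: x=[5.2800] v=[-0.8509]
Step 38: x=[5.2055] v=[-0.7449]
Step 39: x=[5.1420] v=[-0.6352]
Step 40: x=[5.0898] v=[-0.5223]
Step 41: x=[5.0491] v=[-0.4068]
Step 42: x=[5.0202] v=[-0.2893]
Step 43: x=[5.0032] v=[-0.1703]
Step 44: x=[4.9982] v=[-0.0505]
Step 45: x=[5.0052] v=[0.0696]
First v>=0 after going negative at step 45, time=4.5000

Answer: 4.5000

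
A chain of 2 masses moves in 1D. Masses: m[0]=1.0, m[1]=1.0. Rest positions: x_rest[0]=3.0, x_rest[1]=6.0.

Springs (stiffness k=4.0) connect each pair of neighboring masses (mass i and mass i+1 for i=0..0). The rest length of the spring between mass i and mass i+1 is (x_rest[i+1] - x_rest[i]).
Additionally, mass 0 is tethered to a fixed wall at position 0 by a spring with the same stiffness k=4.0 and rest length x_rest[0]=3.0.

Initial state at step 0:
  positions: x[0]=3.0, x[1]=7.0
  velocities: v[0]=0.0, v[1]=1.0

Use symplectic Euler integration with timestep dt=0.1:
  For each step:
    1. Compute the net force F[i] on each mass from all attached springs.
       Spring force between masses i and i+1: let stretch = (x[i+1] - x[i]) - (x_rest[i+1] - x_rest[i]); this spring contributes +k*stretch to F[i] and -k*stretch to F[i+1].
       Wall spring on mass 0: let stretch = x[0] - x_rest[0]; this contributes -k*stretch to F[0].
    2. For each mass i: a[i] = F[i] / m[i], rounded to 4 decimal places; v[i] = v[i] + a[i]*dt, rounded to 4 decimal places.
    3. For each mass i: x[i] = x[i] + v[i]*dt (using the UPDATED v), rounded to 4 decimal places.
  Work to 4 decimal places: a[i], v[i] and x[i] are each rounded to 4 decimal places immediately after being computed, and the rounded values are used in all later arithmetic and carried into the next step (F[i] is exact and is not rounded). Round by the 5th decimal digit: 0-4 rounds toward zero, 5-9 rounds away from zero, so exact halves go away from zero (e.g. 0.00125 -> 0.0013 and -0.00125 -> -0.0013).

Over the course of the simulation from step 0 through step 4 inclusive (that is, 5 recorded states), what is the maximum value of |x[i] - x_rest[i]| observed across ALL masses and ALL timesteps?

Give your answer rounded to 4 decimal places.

Step 0: x=[3.0000 7.0000] v=[0.0000 1.0000]
Step 1: x=[3.0400 7.0600] v=[0.4000 0.6000]
Step 2: x=[3.1192 7.0792] v=[0.7920 0.1920]
Step 3: x=[3.2320 7.0600] v=[1.1283 -0.1920]
Step 4: x=[3.3687 7.0077] v=[1.3667 -0.5232]
Max displacement = 1.0792

Answer: 1.0792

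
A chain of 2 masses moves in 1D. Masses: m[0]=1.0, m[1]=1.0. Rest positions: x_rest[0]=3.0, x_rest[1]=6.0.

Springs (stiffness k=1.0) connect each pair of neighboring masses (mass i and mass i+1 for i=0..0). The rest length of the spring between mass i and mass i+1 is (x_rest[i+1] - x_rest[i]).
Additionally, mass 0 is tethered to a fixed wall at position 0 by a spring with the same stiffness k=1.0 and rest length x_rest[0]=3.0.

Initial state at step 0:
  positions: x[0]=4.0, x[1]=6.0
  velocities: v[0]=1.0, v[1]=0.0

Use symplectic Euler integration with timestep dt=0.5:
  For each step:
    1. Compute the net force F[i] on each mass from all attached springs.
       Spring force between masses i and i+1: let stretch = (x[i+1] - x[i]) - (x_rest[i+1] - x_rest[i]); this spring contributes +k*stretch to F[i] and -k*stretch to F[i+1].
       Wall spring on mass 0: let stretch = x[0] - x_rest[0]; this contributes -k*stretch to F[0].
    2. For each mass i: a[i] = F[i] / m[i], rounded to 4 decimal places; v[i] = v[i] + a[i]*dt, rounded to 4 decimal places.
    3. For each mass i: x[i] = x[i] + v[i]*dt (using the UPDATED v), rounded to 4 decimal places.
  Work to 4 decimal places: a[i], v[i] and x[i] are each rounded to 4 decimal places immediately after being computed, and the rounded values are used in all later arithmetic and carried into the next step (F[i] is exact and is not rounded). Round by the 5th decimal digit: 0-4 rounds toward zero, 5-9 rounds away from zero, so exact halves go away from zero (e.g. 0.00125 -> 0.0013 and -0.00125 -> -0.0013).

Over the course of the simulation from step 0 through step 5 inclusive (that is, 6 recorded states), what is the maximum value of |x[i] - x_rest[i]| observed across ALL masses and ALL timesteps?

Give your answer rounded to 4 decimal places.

Step 0: x=[4.0000 6.0000] v=[1.0000 0.0000]
Step 1: x=[4.0000 6.2500] v=[0.0000 0.5000]
Step 2: x=[3.5625 6.6875] v=[-0.8750 0.8750]
Step 3: x=[3.0156 7.0938] v=[-1.0938 0.8125]
Step 4: x=[2.7344 7.2305] v=[-0.5625 0.2734]
Step 5: x=[2.8936 6.9932] v=[0.3184 -0.4747]
Max displacement = 1.2305

Answer: 1.2305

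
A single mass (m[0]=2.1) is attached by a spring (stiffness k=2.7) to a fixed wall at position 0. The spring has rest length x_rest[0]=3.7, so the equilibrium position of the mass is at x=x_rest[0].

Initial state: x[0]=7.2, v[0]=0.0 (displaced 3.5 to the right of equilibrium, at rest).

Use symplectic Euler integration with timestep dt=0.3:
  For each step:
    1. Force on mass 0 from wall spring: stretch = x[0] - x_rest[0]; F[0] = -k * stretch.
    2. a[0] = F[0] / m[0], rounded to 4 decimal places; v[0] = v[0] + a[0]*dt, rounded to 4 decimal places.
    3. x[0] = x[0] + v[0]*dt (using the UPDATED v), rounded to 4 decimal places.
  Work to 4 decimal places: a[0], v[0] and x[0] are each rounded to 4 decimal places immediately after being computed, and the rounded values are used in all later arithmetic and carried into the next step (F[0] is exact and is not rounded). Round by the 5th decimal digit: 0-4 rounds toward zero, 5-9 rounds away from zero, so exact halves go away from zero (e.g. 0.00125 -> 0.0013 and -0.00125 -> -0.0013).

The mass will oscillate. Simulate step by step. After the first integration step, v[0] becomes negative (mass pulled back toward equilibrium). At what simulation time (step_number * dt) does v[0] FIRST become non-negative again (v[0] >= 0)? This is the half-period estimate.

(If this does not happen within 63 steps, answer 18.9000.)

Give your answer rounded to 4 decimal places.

Answer: 3.0000

Derivation:
Step 0: x=[7.2000] v=[0.0000]
Step 1: x=[6.7950] v=[-1.3500]
Step 2: x=[6.0319] v=[-2.5438]
Step 3: x=[4.9989] v=[-3.4433]
Step 4: x=[3.8156] v=[-3.9443]
Step 5: x=[2.6189] v=[-3.9889]
Step 6: x=[1.5473] v=[-3.5719]
Step 7: x=[0.7248] v=[-2.7416]
Step 8: x=[0.2466] v=[-1.5940]
Step 9: x=[0.1680] v=[-0.2620]
Step 10: x=[0.4981] v=[1.1003]
First v>=0 after going negative at step 10, time=3.0000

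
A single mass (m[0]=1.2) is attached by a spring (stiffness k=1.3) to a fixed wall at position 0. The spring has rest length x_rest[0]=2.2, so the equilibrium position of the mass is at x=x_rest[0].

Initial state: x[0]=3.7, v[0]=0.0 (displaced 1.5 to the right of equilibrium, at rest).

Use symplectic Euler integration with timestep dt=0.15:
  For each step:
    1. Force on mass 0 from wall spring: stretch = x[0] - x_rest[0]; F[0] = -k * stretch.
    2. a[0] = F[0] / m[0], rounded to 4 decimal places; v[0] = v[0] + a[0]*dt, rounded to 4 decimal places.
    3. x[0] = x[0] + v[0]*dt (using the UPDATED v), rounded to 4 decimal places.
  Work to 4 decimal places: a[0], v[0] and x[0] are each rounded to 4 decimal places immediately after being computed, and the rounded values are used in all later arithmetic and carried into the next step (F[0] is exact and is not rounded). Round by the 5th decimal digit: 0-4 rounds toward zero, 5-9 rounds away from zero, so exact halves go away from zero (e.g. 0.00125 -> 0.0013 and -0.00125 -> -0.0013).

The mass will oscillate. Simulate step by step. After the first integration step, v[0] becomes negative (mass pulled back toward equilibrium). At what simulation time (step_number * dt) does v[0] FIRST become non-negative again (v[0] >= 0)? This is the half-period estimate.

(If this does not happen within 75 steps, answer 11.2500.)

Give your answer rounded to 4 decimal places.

Answer: 3.1500

Derivation:
Step 0: x=[3.7000] v=[0.0000]
Step 1: x=[3.6634] v=[-0.2438]
Step 2: x=[3.5912] v=[-0.4816]
Step 3: x=[3.4850] v=[-0.7077]
Step 4: x=[3.3475] v=[-0.9165]
Step 5: x=[3.1821] v=[-1.1030]
Step 6: x=[2.9927] v=[-1.2626]
Step 7: x=[2.7840] v=[-1.3914]
Step 8: x=[2.5611] v=[-1.4863]
Step 9: x=[2.3294] v=[-1.5450]
Step 10: x=[2.0945] v=[-1.5660]
Step 11: x=[1.8622] v=[-1.5489]
Step 12: x=[1.6381] v=[-1.4940]
Step 13: x=[1.4277] v=[-1.4027]
Step 14: x=[1.2361] v=[-1.2772]
Step 15: x=[1.0680] v=[-1.1206]
Step 16: x=[0.9275] v=[-0.9367]
Step 17: x=[0.8180] v=[-0.7299]
Step 18: x=[0.7422] v=[-0.5053]
Step 19: x=[0.7019] v=[-0.2684]
Step 20: x=[0.6982] v=[-0.0250]
Step 21: x=[0.7311] v=[0.2191]
First v>=0 after going negative at step 21, time=3.1500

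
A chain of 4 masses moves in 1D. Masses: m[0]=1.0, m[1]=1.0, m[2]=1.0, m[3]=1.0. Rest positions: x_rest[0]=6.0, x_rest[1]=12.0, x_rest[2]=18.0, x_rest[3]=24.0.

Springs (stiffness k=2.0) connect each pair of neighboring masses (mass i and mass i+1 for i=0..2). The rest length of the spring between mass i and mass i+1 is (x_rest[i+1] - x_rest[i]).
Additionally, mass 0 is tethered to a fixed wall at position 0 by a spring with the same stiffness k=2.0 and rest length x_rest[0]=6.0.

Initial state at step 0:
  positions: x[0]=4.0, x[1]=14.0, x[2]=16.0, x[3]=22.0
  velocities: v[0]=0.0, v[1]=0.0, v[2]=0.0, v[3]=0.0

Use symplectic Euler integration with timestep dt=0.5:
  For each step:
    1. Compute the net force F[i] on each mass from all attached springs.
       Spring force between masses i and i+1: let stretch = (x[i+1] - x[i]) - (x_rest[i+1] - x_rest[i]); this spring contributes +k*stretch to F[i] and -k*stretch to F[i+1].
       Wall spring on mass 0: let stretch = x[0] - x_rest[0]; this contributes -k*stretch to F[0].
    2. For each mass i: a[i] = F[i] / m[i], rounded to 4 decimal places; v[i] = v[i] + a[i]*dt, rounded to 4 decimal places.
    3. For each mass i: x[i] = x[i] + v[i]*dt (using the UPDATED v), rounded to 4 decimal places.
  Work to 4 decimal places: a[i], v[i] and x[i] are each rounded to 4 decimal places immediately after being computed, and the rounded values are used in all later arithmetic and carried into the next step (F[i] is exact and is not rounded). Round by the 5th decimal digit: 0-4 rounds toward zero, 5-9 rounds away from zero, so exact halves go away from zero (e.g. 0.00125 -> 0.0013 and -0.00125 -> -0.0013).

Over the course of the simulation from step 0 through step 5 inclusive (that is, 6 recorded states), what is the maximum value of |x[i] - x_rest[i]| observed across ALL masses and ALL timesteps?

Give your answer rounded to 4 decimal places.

Answer: 3.5000

Derivation:
Step 0: x=[4.0000 14.0000 16.0000 22.0000] v=[0.0000 0.0000 0.0000 0.0000]
Step 1: x=[7.0000 10.0000 18.0000 22.0000] v=[6.0000 -8.0000 4.0000 0.0000]
Step 2: x=[8.0000 8.5000 18.0000 23.0000] v=[2.0000 -3.0000 0.0000 2.0000]
Step 3: x=[5.2500 11.5000 15.7500 24.5000] v=[-5.5000 6.0000 -4.5000 3.0000]
Step 4: x=[3.0000 13.5000 15.7500 24.6250] v=[-4.5000 4.0000 0.0000 0.2500]
Step 5: x=[4.5000 11.3750 19.0625 23.3125] v=[3.0000 -4.2500 6.6250 -2.6250]
Max displacement = 3.5000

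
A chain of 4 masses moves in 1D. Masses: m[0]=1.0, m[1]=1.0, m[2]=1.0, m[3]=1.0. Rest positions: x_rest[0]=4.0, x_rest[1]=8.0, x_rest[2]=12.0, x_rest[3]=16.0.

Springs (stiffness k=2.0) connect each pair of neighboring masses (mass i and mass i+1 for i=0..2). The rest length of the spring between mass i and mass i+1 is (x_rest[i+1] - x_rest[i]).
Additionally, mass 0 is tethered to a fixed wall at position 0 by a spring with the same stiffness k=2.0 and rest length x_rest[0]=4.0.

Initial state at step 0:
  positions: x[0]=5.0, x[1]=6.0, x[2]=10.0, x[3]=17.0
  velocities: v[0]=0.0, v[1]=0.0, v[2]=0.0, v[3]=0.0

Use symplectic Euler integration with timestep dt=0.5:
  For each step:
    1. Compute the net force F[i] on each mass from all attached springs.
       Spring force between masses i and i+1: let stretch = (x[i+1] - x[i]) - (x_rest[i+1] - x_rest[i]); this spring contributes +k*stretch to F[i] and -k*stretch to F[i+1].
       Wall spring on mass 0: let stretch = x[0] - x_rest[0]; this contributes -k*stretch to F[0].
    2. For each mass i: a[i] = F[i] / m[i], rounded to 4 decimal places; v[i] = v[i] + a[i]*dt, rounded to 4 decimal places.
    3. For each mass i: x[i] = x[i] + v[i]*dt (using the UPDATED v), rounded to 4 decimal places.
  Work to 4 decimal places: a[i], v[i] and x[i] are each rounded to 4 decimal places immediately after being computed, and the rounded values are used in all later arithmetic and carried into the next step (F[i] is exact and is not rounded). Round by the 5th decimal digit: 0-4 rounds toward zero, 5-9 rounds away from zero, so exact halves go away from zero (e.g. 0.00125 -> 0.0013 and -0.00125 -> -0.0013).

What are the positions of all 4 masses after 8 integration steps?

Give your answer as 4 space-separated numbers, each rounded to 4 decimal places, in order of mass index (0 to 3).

Step 0: x=[5.0000 6.0000 10.0000 17.0000] v=[0.0000 0.0000 0.0000 0.0000]
Step 1: x=[3.0000 7.5000 11.5000 15.5000] v=[-4.0000 3.0000 3.0000 -3.0000]
Step 2: x=[1.7500 8.7500 13.0000 14.0000] v=[-2.5000 2.5000 3.0000 -3.0000]
Step 3: x=[3.1250 8.6250 12.8750 14.0000] v=[2.7500 -0.2500 -0.2500 0.0000]
Step 4: x=[5.6875 7.8750 11.1875 15.4375] v=[5.1250 -1.5000 -3.3750 2.8750]
Step 5: x=[6.5000 7.6875 9.9688 16.7500] v=[1.6250 -0.3750 -2.4375 2.6250]
Step 6: x=[4.6563 8.0469 11.0000 16.6719] v=[-3.6875 0.7188 2.0624 -0.1562]
Step 7: x=[2.1797 8.1876 13.3906 15.7579] v=[-4.9532 0.2813 4.7812 -1.8281]
Step 8: x=[1.6172 7.9258 14.3634 15.6602] v=[-1.1250 -0.5236 1.9455 -0.1954]

Answer: 1.6172 7.9258 14.3634 15.6602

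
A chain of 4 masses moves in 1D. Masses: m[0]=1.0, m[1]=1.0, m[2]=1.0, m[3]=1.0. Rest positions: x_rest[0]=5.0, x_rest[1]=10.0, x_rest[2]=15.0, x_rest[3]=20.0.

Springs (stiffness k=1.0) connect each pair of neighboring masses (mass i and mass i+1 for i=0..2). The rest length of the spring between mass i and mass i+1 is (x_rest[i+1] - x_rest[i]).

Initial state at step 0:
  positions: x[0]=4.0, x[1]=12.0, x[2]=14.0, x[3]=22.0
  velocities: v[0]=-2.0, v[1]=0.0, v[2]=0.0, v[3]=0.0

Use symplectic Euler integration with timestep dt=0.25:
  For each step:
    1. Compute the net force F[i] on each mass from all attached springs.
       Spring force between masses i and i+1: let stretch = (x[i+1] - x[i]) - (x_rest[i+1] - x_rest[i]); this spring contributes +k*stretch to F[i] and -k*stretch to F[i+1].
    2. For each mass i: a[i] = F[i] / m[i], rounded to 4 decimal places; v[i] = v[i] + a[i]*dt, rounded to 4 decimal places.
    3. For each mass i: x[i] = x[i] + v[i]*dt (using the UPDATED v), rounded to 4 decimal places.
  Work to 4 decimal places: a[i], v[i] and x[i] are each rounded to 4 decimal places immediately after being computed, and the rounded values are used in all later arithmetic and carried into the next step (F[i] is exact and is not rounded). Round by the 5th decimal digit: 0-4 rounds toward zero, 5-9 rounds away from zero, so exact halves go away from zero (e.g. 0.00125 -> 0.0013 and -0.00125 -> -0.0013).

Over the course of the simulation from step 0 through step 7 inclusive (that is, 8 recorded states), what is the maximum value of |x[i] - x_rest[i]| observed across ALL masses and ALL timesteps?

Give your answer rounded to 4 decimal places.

Answer: 2.4191

Derivation:
Step 0: x=[4.0000 12.0000 14.0000 22.0000] v=[-2.0000 0.0000 0.0000 0.0000]
Step 1: x=[3.6875 11.6250 14.3750 21.8125] v=[-1.2500 -1.5000 1.5000 -0.7500]
Step 2: x=[3.5586 10.9258 15.0430 21.4727] v=[-0.5156 -2.7969 2.6719 -1.3594]
Step 3: x=[3.5777 10.0235 15.8555 21.0435] v=[0.0762 -3.6094 3.2500 -1.7168]
Step 4: x=[3.6871 9.0828 16.6278 20.6026] v=[0.4377 -3.7629 3.0890 -1.7638]
Step 5: x=[3.8213 8.2764 17.1769 20.2257] v=[0.5366 -3.2256 2.1965 -1.5075]
Step 6: x=[3.9214 7.7478 17.3603 19.9708] v=[0.4004 -2.1143 0.7336 -1.0197]
Step 7: x=[3.9482 7.5809 17.1061 19.8652] v=[0.1070 -0.6678 -1.0169 -0.4223]
Max displacement = 2.4191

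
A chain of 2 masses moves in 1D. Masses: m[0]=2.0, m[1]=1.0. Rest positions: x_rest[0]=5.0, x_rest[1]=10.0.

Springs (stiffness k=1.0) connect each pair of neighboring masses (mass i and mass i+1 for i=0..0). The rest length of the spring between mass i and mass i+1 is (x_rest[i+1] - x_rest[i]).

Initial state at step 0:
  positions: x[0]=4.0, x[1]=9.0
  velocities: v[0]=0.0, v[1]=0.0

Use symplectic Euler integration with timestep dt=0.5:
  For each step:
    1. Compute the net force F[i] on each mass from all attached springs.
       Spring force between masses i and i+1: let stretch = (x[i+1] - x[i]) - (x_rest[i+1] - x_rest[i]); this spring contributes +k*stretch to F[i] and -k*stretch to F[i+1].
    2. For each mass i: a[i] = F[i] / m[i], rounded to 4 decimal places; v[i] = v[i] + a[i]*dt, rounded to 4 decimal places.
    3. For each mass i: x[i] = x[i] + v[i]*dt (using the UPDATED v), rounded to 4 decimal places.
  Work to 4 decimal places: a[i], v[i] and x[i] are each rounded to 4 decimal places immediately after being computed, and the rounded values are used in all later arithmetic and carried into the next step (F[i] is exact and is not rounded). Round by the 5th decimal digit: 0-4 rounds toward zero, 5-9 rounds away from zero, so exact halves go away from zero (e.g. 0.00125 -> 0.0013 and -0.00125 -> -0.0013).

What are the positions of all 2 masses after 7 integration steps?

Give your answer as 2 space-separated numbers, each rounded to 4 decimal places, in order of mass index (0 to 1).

Answer: 4.0000 9.0000

Derivation:
Step 0: x=[4.0000 9.0000] v=[0.0000 0.0000]
Step 1: x=[4.0000 9.0000] v=[0.0000 0.0000]
Step 2: x=[4.0000 9.0000] v=[0.0000 0.0000]
Step 3: x=[4.0000 9.0000] v=[0.0000 0.0000]
Step 4: x=[4.0000 9.0000] v=[0.0000 0.0000]
Step 5: x=[4.0000 9.0000] v=[0.0000 0.0000]
Step 6: x=[4.0000 9.0000] v=[0.0000 0.0000]
Step 7: x=[4.0000 9.0000] v=[0.0000 0.0000]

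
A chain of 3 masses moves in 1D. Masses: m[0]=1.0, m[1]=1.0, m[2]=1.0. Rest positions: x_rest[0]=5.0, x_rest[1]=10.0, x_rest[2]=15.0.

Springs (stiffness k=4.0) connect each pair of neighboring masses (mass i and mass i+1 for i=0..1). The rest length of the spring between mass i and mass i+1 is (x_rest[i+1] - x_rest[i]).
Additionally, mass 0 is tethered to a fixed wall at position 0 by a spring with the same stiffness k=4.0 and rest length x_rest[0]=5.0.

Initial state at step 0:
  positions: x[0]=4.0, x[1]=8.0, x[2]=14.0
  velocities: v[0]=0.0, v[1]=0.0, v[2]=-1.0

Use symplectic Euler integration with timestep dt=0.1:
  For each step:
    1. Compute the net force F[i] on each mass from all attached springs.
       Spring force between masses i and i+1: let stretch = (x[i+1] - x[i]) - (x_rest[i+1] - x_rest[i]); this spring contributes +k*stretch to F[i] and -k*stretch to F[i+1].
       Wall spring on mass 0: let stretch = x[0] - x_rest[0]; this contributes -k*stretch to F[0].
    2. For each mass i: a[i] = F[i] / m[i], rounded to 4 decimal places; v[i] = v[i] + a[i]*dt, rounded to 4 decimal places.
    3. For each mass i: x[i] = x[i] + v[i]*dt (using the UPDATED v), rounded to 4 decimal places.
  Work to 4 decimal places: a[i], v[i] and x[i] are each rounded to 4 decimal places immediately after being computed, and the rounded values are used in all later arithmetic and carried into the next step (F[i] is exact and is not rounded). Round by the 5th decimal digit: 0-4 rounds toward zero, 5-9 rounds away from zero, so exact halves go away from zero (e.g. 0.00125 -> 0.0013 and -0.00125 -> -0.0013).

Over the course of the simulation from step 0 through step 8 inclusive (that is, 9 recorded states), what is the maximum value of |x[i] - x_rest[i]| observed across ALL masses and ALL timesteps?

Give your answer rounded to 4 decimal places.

Step 0: x=[4.0000 8.0000 14.0000] v=[0.0000 0.0000 -1.0000]
Step 1: x=[4.0000 8.0800 13.8600] v=[0.0000 0.8000 -1.4000]
Step 2: x=[4.0032 8.2280 13.6888] v=[0.0320 1.4800 -1.7120]
Step 3: x=[4.0153 8.4254 13.4992] v=[0.1206 1.9744 -1.8963]
Step 4: x=[4.0432 8.6494 13.3066] v=[0.2785 2.2399 -1.9258]
Step 5: x=[4.0936 8.8754 13.1277] v=[0.5037 2.2603 -1.7887]
Step 6: x=[4.1715 9.0803 12.9787] v=[0.7790 2.0485 -1.4896]
Step 7: x=[4.2789 9.2447 12.8738] v=[1.0739 1.6443 -1.0490]
Step 8: x=[4.4138 9.3557 12.8237] v=[1.3487 1.1096 -0.5006]
Max displacement = 2.1763

Answer: 2.1763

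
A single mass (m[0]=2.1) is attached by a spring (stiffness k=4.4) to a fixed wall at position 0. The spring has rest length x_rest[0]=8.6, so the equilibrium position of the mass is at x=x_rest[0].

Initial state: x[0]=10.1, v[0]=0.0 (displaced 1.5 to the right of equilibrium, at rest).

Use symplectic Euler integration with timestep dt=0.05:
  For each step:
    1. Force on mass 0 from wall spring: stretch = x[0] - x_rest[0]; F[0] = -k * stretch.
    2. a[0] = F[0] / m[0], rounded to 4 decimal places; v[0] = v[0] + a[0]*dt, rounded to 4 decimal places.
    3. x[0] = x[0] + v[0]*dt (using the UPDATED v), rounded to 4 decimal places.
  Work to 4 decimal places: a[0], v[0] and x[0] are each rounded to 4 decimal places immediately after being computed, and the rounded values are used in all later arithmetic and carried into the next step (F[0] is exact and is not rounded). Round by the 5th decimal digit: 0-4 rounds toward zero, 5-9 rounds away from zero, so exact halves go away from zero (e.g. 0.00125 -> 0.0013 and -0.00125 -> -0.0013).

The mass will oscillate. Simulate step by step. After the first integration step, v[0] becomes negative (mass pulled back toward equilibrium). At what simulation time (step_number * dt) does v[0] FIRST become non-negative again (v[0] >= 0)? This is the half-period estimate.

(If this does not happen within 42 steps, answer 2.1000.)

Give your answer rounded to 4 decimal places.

Answer: 2.1000

Derivation:
Step 0: x=[10.1000] v=[0.0000]
Step 1: x=[10.0921] v=[-0.1571]
Step 2: x=[10.0764] v=[-0.3134]
Step 3: x=[10.0530] v=[-0.4681]
Step 4: x=[10.0220] v=[-0.6203]
Step 5: x=[9.9835] v=[-0.7693]
Step 6: x=[9.9378] v=[-0.9142]
Step 7: x=[9.8851] v=[-1.0544]
Step 8: x=[9.8257] v=[-1.1890]
Step 9: x=[9.7598] v=[-1.3174]
Step 10: x=[9.6879] v=[-1.4389]
Step 11: x=[9.6103] v=[-1.5529]
Step 12: x=[9.5274] v=[-1.6587]
Step 13: x=[9.4396] v=[-1.7559]
Step 14: x=[9.3474] v=[-1.8439]
Step 15: x=[9.2513] v=[-1.9222]
Step 16: x=[9.1518] v=[-1.9904]
Step 17: x=[9.0494] v=[-2.0482]
Step 18: x=[8.9446] v=[-2.0953]
Step 19: x=[8.8380] v=[-2.1314]
Step 20: x=[8.7302] v=[-2.1563]
Step 21: x=[8.6217] v=[-2.1699]
Step 22: x=[8.5131] v=[-2.1722]
Step 23: x=[8.4049] v=[-2.1631]
Step 24: x=[8.2978] v=[-2.1427]
Step 25: x=[8.1923] v=[-2.1110]
Step 26: x=[8.0889] v=[-2.0683]
Step 27: x=[7.9882] v=[-2.0148]
Step 28: x=[7.8907] v=[-1.9507]
Step 29: x=[7.7969] v=[-1.8764]
Step 30: x=[7.7073] v=[-1.7923]
Step 31: x=[7.6224] v=[-1.6988]
Step 32: x=[7.5426] v=[-1.5964]
Step 33: x=[7.4683] v=[-1.4856]
Step 34: x=[7.4000] v=[-1.3670]
Step 35: x=[7.3379] v=[-1.2413]
Step 36: x=[7.2824] v=[-1.1091]
Step 37: x=[7.2338] v=[-0.9711]
Step 38: x=[7.1924] v=[-0.8280]
Step 39: x=[7.1584] v=[-0.6805]
Step 40: x=[7.1319] v=[-0.5295]
Step 41: x=[7.1131] v=[-0.3757]
Step 42: x=[7.1021] v=[-0.2199]
v[0] did not become non-negative within 42 steps; using fallback time=2.1000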